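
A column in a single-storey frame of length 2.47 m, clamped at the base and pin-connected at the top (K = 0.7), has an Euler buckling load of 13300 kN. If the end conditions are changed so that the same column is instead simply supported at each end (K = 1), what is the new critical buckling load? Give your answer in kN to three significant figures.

P_cr ≈ 6520 kN

P_cr ∝ 1/K², so P_cr,new = P_cr,old × (K_old/K_new)² = 13300 × (0.7/1)²
= 13300 × 0.4900 = 6520 kN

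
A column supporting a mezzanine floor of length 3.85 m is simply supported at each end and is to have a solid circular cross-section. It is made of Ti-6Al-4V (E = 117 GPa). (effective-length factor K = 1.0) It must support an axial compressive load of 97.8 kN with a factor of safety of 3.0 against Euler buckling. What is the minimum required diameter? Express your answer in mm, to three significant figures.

Required P_cr = n·P = 3.0 × 97.8 = 293.4 kN
L_e = K·L = 1 × 3.85 = 3.850 m
Required I = P_cr·L_e²/(π²E) = 2.934×10^5 × 3.850² / (π² × 1.17×10^11) = 3.766×10^-6 m⁴
I_req = 3.766×10^6 mm⁴
Solid circle: I = πd⁴/64  ⇒  d = (64I/π)^(1/4) = (64×3.766×10^6/π)^(1/4) = 93.6 mm

d ≈ 93.6 mm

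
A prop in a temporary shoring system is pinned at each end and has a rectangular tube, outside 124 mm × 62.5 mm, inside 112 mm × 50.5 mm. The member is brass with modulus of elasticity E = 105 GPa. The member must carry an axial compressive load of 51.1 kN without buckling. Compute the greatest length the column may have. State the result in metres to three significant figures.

L_max ≈ 5.18 m

Weak-axis I_min = (h_o·b_o³ − h_i·b_i³)/12 with b_o = 62.5, b_i = 50.50 mm (shorter outer/inner sides).
I_min = (124×62.5³ − 112.0×50.50³)/12 = 1.321×10^6 mm⁴
I = 1.321×10^-6 m⁴
At the buckling limit P_cr = P = 5.110×10^4 N
From P_cr = π²EI/(K·L)²:  L = (1/K)·√(π²EI/P_cr) = (1/1)·√(π²×1.05×10^11×1.321×10^-6/5.110×10^4)
L = 5.18 m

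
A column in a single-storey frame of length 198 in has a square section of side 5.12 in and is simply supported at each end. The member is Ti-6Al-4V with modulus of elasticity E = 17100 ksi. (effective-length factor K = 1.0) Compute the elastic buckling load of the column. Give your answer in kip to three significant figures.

P_cr ≈ 247 kip

I = a⁴/12 = 5.12⁴/12 = 57.27 in⁴
Effective length L_e = K·L = 1 × 198 = 198.0 in
P_cr = π²EI / L_e² = π² × 17100×10³ × 57.27 / 198.0² = 2.465×10^5 lb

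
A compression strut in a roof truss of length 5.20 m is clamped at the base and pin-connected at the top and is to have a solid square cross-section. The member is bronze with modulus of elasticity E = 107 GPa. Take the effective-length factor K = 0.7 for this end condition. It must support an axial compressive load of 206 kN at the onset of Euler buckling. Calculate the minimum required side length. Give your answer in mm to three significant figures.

a ≈ 74.6 mm

L_e = K·L = 0.7 × 5.20 = 3.640 m
Required I = P_cr·L_e²/(π²E) = 2.060×10^5 × 3.640² / (π² × 1.07×10^11) = 2.585×10^-6 m⁴
I_req = 2.585×10^6 mm⁴
Solid square: I = a⁴/12  ⇒  a = (12I)^(1/4) = (12×2.585×10^6)^(1/4) = 74.6 mm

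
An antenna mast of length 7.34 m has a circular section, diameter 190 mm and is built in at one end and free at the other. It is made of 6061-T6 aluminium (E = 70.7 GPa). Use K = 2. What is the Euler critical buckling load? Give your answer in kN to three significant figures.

I = πd⁴/64 = π×190⁴/64 = 6.397×10^7 mm⁴
I = 6.397×10^7 mm⁴ = 6.397×10^-5 m⁴
Effective length L_e = K·L = 2 × 7.34 = 14.68 m
P_cr = π²EI / L_e² = π² × 70.7×10⁹ × 6.397×10^-5 / 14.68² = 2.071×10^5 N

P_cr ≈ 207 kN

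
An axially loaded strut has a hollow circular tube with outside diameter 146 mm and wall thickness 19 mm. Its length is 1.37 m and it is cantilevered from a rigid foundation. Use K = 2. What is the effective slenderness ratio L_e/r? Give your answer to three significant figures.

λ ≈ 60.4

Inner diameter d_i = 146 − 2×19 = 108.0 mm
I = π(d_o⁴ − d_i⁴)/64 = π(146⁴ − 108.0⁴)/64 = 1.563×10^7 mm⁴
A = 7.581×10^3 mm²;  r_min = √(I/A) = √(1.563×10^7/7.581×10^3) = 45.40 mm
L_e = K·L = 2 × 1.37 m = 2.740 m = 2740.0 mm
λ = L_e / r_min = 2740.0 / 45.40 = 60.4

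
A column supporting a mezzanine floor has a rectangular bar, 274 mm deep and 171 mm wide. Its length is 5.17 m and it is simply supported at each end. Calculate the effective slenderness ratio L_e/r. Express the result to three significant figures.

For a rectangle r_min = b/√12 = 171/√12 = 49.36 mm
L_e = K·L = 1 × 5.17 m = 5.170 m = 5170.0 mm
λ = L_e / r_min = 5170.0 / 49.36 = 105

λ ≈ 105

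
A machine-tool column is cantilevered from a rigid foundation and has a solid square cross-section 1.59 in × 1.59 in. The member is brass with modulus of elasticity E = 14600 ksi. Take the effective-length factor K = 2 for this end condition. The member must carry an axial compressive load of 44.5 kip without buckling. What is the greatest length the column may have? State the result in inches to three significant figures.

L_max ≈ 20.8 in

I = a⁴/12 = 1.59⁴/12 = 0.5326 in⁴
At the buckling limit P_cr = P = 4.450×10^4 lb
From P_cr = π²EI/(K·L)²:  L = (1/K)·√(π²EI/P_cr) = (1/2)·√(π²×1.46×10^7×0.5326/4.450×10^4)
L = 20.8 in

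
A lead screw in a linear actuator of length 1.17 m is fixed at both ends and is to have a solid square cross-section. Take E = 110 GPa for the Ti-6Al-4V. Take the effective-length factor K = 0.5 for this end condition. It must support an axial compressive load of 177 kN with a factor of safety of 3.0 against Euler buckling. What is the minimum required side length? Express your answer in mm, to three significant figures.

a ≈ 37.6 mm

Required P_cr = n·P = 3.0 × 177 = 531.0 kN
L_e = K·L = 0.5 × 1.17 = 0.5850 m
Required I = P_cr·L_e²/(π²E) = 5.310×10^5 × 0.5850² / (π² × 1.10×10^11) = 1.674×10^-7 m⁴
I_req = 1.674×10^5 mm⁴
Solid square: I = a⁴/12  ⇒  a = (12I)^(1/4) = (12×1.674×10^5)^(1/4) = 37.6 mm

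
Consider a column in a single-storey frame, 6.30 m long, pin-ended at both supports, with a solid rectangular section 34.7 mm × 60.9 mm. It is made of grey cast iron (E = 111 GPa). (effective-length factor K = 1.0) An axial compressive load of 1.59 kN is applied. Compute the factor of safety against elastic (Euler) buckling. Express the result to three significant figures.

n ≈ 3.68

Buckling occurs about the weak axis: I_min = h·b³/12 with b = 34.7 mm (the shorter side).
I_min = 60.9×34.7³/12 = 2.120×10^5 mm⁴
I = 2.120×10^5 mm⁴ = 2.120×10^-7 m⁴
Effective length L_e = K·L = 1 × 6.30 = 6.300 m
P_cr = π²EI / L_e² = π² × 111×10⁹ × 2.120×10^-7 / 6.300² = 5.853×10^3 N
Factor of safety n = P_cr / P = 5.8528 / 1.59 = 3.68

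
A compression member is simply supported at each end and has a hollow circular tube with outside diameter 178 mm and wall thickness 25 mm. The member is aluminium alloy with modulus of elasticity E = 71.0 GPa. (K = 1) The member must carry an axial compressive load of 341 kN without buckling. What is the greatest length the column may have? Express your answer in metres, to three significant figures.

L_max ≈ 8.61 m

Inner diameter d_i = 178 − 2×25 = 128.0 mm
I = π(d_o⁴ − d_i⁴)/64 = π(178⁴ − 128.0⁴)/64 = 3.610×10^7 mm⁴
I = 3.610×10^-5 m⁴
At the buckling limit P_cr = P = 3.410×10^5 N
From P_cr = π²EI/(K·L)²:  L = (1/K)·√(π²EI/P_cr) = (1/1)·√(π²×7.10×10^10×3.610×10^-5/3.410×10^5)
L = 8.61 m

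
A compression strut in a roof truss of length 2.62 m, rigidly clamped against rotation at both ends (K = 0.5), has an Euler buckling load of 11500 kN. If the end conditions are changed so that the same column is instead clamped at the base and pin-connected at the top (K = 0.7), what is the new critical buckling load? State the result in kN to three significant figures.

P_cr ∝ 1/K², so P_cr,new = P_cr,old × (K_old/K_new)² = 11500 × (0.5/0.7)²
= 11500 × 0.5102 = 5870 kN

P_cr ≈ 5870 kN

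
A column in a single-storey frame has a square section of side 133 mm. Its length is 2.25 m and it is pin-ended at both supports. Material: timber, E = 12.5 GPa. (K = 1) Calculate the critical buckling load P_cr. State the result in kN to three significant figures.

I = a⁴/12 = 133⁴/12 = 2.608×10^7 mm⁴
I = 2.608×10^7 mm⁴ = 2.608×10^-5 m⁴
Effective length L_e = K·L = 1 × 2.25 = 2.250 m
P_cr = π²EI / L_e² = π² × 12.5×10⁹ × 2.608×10^-5 / 2.250² = 6.354×10^5 N

P_cr ≈ 635 kN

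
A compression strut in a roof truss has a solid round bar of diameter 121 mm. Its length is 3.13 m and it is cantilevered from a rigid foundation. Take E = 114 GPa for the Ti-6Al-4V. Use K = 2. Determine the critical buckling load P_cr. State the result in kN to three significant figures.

P_cr ≈ 302 kN

I = πd⁴/64 = π×121⁴/64 = 1.052×10^7 mm⁴
I = 1.052×10^7 mm⁴ = 1.052×10^-5 m⁴
Effective length L_e = K·L = 2 × 3.13 = 6.260 m
P_cr = π²EI / L_e² = π² × 114×10⁹ × 1.052×10^-5 / 6.260² = 3.021×10^5 N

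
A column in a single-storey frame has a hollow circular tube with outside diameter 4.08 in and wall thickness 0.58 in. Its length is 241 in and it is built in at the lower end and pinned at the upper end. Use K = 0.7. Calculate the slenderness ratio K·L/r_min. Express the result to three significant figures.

λ ≈ 134

Inner diameter d_i = 4.08 − 2×0.58 = 2.920 in
I = π(d_o⁴ − d_i⁴)/64 = π(4.08⁴ − 2.920⁴)/64 = 10.03 in⁴
A = 6.377 in²;  r_min = √(I/A) = √(10.03/6.377) = 1.254 in
L_e = K·L = 0.7 × 241 = 168.7 in
λ = L_e / r_min = 168.70 / 1.254 = 134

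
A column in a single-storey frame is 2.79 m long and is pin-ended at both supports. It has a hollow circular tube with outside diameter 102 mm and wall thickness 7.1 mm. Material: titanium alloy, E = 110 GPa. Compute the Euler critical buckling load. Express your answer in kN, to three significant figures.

P_cr ≈ 334 kN

Inner diameter d_i = 102 − 2×7.1 = 87.80 mm
I = π(d_o⁴ − d_i⁴)/64 = π(102⁴ − 87.80⁴)/64 = 2.396×10^6 mm⁴
I = 2.396×10^6 mm⁴ = 2.396×10^-6 m⁴
Effective length L_e = K·L = 1 × 2.79 = 2.790 m
P_cr = π²EI / L_e² = π² × 110×10⁹ × 2.396×10^-6 / 2.790² = 3.342×10^5 N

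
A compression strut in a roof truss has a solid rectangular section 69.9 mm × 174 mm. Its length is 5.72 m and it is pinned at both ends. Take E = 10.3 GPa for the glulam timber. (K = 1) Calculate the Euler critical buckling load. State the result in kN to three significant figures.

P_cr ≈ 15.4 kN

Buckling occurs about the weak axis: I_min = h·b³/12 with b = 69.9 mm (the shorter side).
I_min = 174×69.9³/12 = 4.952×10^6 mm⁴
I = 4.952×10^6 mm⁴ = 4.952×10^-6 m⁴
Effective length L_e = K·L = 1 × 5.72 = 5.720 m
P_cr = π²EI / L_e² = π² × 10.3×10⁹ × 4.952×10^-6 / 5.720² = 1.539×10^4 N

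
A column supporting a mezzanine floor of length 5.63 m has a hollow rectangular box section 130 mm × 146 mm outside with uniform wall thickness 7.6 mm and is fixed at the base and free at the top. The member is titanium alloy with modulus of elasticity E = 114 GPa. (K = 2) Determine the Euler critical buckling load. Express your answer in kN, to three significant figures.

Inner dimensions: h_i = 146 − 2×7.6 = 130.8 mm, b_i = 130 − 2×7.6 = 114.8 mm
Weak-axis I_min = (h_o·b_o³ − h_i·b_i³)/12 with b_o = 130, b_i = 114.8 mm (shorter outer/inner sides).
I_min = (146×130³ − 130.8×114.8³)/12 = 1.024×10^7 mm⁴
I = 1.024×10^7 mm⁴ = 1.024×10^-5 m⁴
Effective length L_e = K·L = 2 × 5.63 = 11.26 m
P_cr = π²EI / L_e² = π² × 114×10⁹ × 1.024×10^-5 / 11.26² = 9.086×10^4 N

P_cr ≈ 90.9 kN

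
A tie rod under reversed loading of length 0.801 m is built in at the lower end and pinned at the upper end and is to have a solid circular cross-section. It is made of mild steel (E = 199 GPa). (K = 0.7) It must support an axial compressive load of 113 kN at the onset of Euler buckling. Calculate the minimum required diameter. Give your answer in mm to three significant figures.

d ≈ 24.6 mm

L_e = K·L = 0.7 × 0.801 = 0.5607 m
Required I = P_cr·L_e²/(π²E) = 1.130×10^5 × 0.5607² / (π² × 1.99×10^11) = 1.809×10^-8 m⁴
I_req = 1.809×10^4 mm⁴
Solid circle: I = πd⁴/64  ⇒  d = (64I/π)^(1/4) = (64×1.809×10^4/π)^(1/4) = 24.6 mm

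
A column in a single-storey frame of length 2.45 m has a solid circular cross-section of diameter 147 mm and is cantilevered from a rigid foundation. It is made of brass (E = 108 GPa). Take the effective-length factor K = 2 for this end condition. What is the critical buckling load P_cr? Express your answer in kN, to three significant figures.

I = πd⁴/64 = π×147⁴/64 = 2.292×10^7 mm⁴
I = 2.292×10^7 mm⁴ = 2.292×10^-5 m⁴
Effective length L_e = K·L = 2 × 2.45 = 4.900 m
P_cr = π²EI / L_e² = π² × 108×10⁹ × 2.292×10^-5 / 4.900² = 1.018×10^6 N

P_cr ≈ 1020 kN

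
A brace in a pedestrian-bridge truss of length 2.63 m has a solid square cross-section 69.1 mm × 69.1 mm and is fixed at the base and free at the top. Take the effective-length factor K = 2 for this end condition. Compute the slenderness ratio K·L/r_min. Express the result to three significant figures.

λ ≈ 264

I = a⁴/12 = 69.1⁴/12 = 1.900×10^6 mm⁴
A = 4.775×10^3 mm²;  r_min = √(I/A) = √(1.900×10^6/4.775×10^3) = 19.95 mm
L_e = K·L = 2 × 2.63 m = 5.260 m = 5260.0 mm
λ = L_e / r_min = 5260.0 / 19.95 = 264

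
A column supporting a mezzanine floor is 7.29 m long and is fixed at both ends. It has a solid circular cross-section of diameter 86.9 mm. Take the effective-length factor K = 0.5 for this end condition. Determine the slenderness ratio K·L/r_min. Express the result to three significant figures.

For a solid circle r = d/4 = 86.9/4 = 21.72 mm
L_e = K·L = 0.5 × 7.29 m = 3.645 m = 3645.0 mm
λ = L_e / r_min = 3645.0 / 21.72 = 168

λ ≈ 168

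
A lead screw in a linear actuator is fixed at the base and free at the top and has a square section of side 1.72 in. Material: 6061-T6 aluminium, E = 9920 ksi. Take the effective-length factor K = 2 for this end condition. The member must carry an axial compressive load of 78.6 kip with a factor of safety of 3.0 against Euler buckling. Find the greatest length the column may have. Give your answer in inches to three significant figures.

L_max ≈ 8.70 in

I = a⁴/12 = 1.72⁴/12 = 0.7293 in⁴
Required critical load P_cr = n·P = 3.0 × 78.6 = 235.8 kip = 2.358×10^5 lb
From P_cr = π²EI/(K·L)²:  L = (1/K)·√(π²EI/P_cr) = (1/2)·√(π²×9.92×10^6×0.7293/2.358×10^5)
L = 8.70 in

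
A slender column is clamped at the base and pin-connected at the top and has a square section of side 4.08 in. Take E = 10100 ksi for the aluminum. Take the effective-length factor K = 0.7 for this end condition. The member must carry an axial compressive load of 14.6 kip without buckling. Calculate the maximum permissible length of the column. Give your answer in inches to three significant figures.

I = a⁴/12 = 4.08⁴/12 = 23.09 in⁴
At the buckling limit P_cr = P = 1.460×10^4 lb
From P_cr = π²EI/(K·L)²:  L = (1/K)·√(π²EI/P_cr) = (1/0.7)·√(π²×1.01×10^7×23.09/1.460×10^4)
L = 567 in

L_max ≈ 567 in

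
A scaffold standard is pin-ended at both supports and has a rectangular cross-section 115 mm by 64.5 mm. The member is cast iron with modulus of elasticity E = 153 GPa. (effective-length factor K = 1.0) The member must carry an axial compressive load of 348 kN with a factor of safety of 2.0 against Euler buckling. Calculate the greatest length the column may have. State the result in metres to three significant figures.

L_max ≈ 2.36 m

Buckling occurs about the weak axis: I_min = h·b³/12 with b = 64.5 mm (the shorter side).
I_min = 115×64.5³/12 = 2.572×10^6 mm⁴
I = 2.572×10^-6 m⁴
Required critical load P_cr = n·P = 2.0 × 348 = 696.0 kN = 6.960×10^5 N
From P_cr = π²EI/(K·L)²:  L = (1/K)·√(π²EI/P_cr) = (1/1)·√(π²×1.53×10^11×2.572×10^-6/6.960×10^5)
L = 2.36 m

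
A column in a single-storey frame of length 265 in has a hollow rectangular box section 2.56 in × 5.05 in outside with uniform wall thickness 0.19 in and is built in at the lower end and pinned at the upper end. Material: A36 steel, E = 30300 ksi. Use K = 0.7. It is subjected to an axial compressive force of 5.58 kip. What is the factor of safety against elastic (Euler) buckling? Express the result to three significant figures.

Inner dimensions: h_i = 5.05 − 2×0.19 = 4.670 in, b_i = 2.56 − 2×0.19 = 2.180 in
Weak-axis I_min = (h_o·b_o³ − h_i·b_i³)/12 with b_o = 2.56, b_i = 2.180 in (shorter outer/inner sides).
I_min = (5.05×2.56³ − 4.670×2.180³)/12 = 3.029 in⁴
Effective length L_e = K·L = 0.7 × 265 = 185.5 in
P_cr = π²EI / L_e² = π² × 30300×10³ × 3.029 / 185.5² = 2.632×10^4 lb
Factor of safety n = P_cr / P = 26.320 / 5.58 = 4.72

n ≈ 4.72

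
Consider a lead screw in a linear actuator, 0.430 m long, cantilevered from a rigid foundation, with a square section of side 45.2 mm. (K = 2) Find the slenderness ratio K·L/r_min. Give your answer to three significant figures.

λ ≈ 65.9

I = a⁴/12 = 45.2⁴/12 = 3.478×10^5 mm⁴
A = 2.043×10^3 mm²;  r_min = √(I/A) = √(3.478×10^5/2.043×10^3) = 13.05 mm
L_e = K·L = 2 × 0.430 m = 0.8600 m = 860.00 mm
λ = L_e / r_min = 860.00 / 13.05 = 65.9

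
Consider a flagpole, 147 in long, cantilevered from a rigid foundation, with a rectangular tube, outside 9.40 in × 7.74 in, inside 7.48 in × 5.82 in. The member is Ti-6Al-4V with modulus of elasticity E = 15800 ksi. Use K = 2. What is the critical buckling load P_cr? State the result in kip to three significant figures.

Weak-axis I_min = (h_o·b_o³ − h_i·b_i³)/12 with b_o = 7.74, b_i = 5.820 in (shorter outer/inner sides).
I_min = (9.40×7.74³ − 7.480×5.820³)/12 = 240.3 in⁴
Effective length L_e = K·L = 2 × 147 = 294.0 in
P_cr = π²EI / L_e² = π² × 15800×10³ × 240.3 / 294.0² = 4.336×10^5 lb

P_cr ≈ 434 kip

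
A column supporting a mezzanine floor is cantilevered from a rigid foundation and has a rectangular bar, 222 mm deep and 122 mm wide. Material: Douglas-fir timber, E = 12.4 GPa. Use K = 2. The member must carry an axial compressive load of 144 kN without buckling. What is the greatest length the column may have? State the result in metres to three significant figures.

Buckling occurs about the weak axis: I_min = h·b³/12 with b = 122 mm (the shorter side).
I_min = 222×122³/12 = 3.359×10^7 mm⁴
I = 3.359×10^-5 m⁴
At the buckling limit P_cr = P = 1.440×10^5 N
From P_cr = π²EI/(K·L)²:  L = (1/K)·√(π²EI/P_cr) = (1/2)·√(π²×1.24×10^10×3.359×10^-5/1.440×10^5)
L = 2.67 m

L_max ≈ 2.67 m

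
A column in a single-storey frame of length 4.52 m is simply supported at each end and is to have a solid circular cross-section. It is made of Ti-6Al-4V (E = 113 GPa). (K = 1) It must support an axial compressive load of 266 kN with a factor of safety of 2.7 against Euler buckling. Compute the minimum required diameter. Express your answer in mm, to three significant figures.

d ≈ 128 mm

Required P_cr = n·P = 2.7 × 266 = 718.2 kN
L_e = K·L = 1 × 4.52 = 4.520 m
Required I = P_cr·L_e²/(π²E) = 7.182×10^5 × 4.520² / (π² × 1.13×10^11) = 1.316×10^-5 m⁴
I_req = 1.316×10^7 mm⁴
Solid circle: I = πd⁴/64  ⇒  d = (64I/π)^(1/4) = (64×1.316×10^7/π)^(1/4) = 128 mm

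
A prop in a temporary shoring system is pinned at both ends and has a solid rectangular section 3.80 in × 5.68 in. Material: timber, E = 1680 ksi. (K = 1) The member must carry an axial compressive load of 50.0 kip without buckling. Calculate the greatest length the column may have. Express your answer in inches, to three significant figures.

Buckling occurs about the weak axis: I_min = h·b³/12 with b = 3.80 in (the shorter side).
I_min = 5.68×3.80³/12 = 25.97 in⁴
At the buckling limit P_cr = P = 5.000×10^4 lb
From P_cr = π²EI/(K·L)²:  L = (1/K)·√(π²EI/P_cr) = (1/1)·√(π²×1.68×10^6×25.97/5.000×10^4)
L = 92.8 in

L_max ≈ 92.8 in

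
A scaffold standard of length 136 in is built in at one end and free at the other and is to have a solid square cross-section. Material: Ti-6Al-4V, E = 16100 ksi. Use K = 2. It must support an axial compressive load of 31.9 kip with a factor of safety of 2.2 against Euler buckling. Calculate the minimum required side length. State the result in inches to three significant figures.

a ≈ 4.45 in

Required P_cr = n·P = 2.2 × 31.9 = 70.18 kip
L_e = K·L = 2 × 136 = 272.0 in
Required I = P_cr·L_e²/(π²E) = 7.018×10^4 × 272.0² / (π² × 1.61×10^7) = 32.68 in⁴
Solid square: I = a⁴/12  ⇒  a = (12I)^(1/4) = (12×32.68)^(1/4) = 4.45 in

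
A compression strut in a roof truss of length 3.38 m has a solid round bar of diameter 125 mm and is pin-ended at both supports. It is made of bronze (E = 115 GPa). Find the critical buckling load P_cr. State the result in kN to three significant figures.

P_cr ≈ 1190 kN

I = πd⁴/64 = π×125⁴/64 = 1.198×10^7 mm⁴
I = 1.198×10^7 mm⁴ = 1.198×10^-5 m⁴
Effective length L_e = K·L = 1 × 3.38 = 3.380 m
P_cr = π²EI / L_e² = π² × 115×10⁹ × 1.198×10^-5 / 3.380² = 1.191×10^6 N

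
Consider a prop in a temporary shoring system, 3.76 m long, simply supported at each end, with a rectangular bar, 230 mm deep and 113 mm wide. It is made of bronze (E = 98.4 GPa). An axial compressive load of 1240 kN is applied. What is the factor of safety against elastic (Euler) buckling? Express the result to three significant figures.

n ≈ 1.53

Buckling occurs about the weak axis: I_min = h·b³/12 with b = 113 mm (the shorter side).
I_min = 230×113³/12 = 2.766×10^7 mm⁴
I = 2.766×10^7 mm⁴ = 2.766×10^-5 m⁴
Effective length L_e = K·L = 1 × 3.76 = 3.760 m
P_cr = π²EI / L_e² = π² × 98.4×10⁹ × 2.766×10^-5 / 3.760² = 1.900×10^6 N
Factor of safety n = P_cr / P = 1899.8 / 1240 = 1.53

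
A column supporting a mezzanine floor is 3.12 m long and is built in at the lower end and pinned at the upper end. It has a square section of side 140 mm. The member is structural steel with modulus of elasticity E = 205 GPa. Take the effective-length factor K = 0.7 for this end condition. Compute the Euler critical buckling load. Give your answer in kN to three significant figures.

P_cr ≈ 13600 kN

I = a⁴/12 = 140⁴/12 = 3.201×10^7 mm⁴
I = 3.201×10^7 mm⁴ = 3.201×10^-5 m⁴
Effective length L_e = K·L = 0.7 × 3.12 = 2.184 m
P_cr = π²EI / L_e² = π² × 205×10⁹ × 3.201×10^-5 / 2.184² = 1.358×10^7 N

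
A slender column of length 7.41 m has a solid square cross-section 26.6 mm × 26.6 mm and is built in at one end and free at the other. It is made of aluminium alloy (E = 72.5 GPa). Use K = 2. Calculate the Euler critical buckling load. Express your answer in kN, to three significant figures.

I = a⁴/12 = 26.6⁴/12 = 4.172×10^4 mm⁴
I = 4.172×10^4 mm⁴ = 4.172×10^-8 m⁴
Effective length L_e = K·L = 2 × 7.41 = 14.82 m
P_cr = π²EI / L_e² = π² × 72.5×10⁹ × 4.172×10^-8 / 14.82² = 135.9 N

P_cr ≈ 0.136 kN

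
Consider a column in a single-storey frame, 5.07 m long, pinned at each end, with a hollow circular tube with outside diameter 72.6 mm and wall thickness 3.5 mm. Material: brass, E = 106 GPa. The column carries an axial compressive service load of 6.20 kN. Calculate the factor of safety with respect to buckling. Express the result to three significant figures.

n ≈ 2.98

Inner diameter d_i = 72.6 − 2×3.5 = 65.60 mm
I = π(d_o⁴ − d_i⁴)/64 = π(72.6⁴ − 65.60⁴)/64 = 4.546×10^5 mm⁴
I = 4.546×10^5 mm⁴ = 4.546×10^-7 m⁴
Effective length L_e = K·L = 1 × 5.07 = 5.070 m
P_cr = π²EI / L_e² = π² × 106×10⁹ × 4.546×10^-7 / 5.070² = 1.850×10^4 N
Factor of safety n = P_cr / P = 18.504 / 6.20 = 2.98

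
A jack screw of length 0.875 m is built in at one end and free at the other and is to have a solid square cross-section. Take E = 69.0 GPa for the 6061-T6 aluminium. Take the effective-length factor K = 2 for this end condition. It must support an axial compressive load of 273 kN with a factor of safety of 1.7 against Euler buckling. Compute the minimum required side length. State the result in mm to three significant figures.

Required P_cr = n·P = 1.7 × 273 = 464.1 kN
L_e = K·L = 2 × 0.875 = 1.750 m
Required I = P_cr·L_e²/(π²E) = 4.641×10^5 × 1.750² / (π² × 6.90×10^10) = 2.087×10^-6 m⁴
I_req = 2.087×10^6 mm⁴
Solid square: I = a⁴/12  ⇒  a = (12I)^(1/4) = (12×2.087×10^6)^(1/4) = 70.7 mm

a ≈ 70.7 mm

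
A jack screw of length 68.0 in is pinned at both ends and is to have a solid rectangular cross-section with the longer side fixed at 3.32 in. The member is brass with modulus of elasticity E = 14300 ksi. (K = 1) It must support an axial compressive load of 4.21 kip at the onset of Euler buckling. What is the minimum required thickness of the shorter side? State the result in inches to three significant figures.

b ≈ 0.793 in

L_e = K·L = 1 × 68.0 = 68.00 in
Required I = P_cr·L_e²/(π²E) = 4.210×10^3 × 68.00² / (π² × 1.43×10^7) = 0.1379 in⁴
Rectangle, weak axis: I_min = h·b³/12 with h = 3.32 in fixed  ⇒  b = (12I/h)^(1/3) = 0.793 in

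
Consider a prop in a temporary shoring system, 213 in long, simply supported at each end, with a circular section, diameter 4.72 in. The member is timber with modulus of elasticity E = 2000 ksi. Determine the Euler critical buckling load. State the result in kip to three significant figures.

I = πd⁴/64 = π×4.72⁴/64 = 24.36 in⁴
Effective length L_e = K·L = 1 × 213 = 213.0 in
P_cr = π²EI / L_e² = π² × 2000×10³ × 24.36 / 213.0² = 1.060×10^4 lb

P_cr ≈ 10.6 kip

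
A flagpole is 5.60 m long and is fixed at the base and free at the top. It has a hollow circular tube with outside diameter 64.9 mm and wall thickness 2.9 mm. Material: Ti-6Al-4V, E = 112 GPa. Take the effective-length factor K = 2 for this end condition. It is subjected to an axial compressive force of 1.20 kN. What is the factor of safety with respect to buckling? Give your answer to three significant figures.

n ≈ 2.00

Inner diameter d_i = 64.9 − 2×2.9 = 59.10 mm
I = π(d_o⁴ − d_i⁴)/64 = π(64.9⁴ − 59.10⁴)/64 = 2.720×10^5 mm⁴
I = 2.720×10^5 mm⁴ = 2.720×10^-7 m⁴
Effective length L_e = K·L = 2 × 5.60 = 11.20 m
P_cr = π²EI / L_e² = π² × 112×10⁹ × 2.720×10^-7 / 11.20² = 2.397×10^3 N
Factor of safety n = P_cr / P = 2.3970 / 1.20 = 2.00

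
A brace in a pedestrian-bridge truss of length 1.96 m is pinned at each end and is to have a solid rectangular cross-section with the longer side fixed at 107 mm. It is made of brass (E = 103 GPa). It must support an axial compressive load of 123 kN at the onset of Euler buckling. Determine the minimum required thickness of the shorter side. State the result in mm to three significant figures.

b ≈ 37.4 mm

L_e = K·L = 1 × 1.96 = 1.960 m
Required I = P_cr·L_e²/(π²E) = 1.230×10^5 × 1.960² / (π² × 1.03×10^11) = 4.648×10^-7 m⁴
I_req = 4.648×10^5 mm⁴
Rectangle, weak axis: I_min = h·b³/12 with h = 107 mm fixed  ⇒  b = (12I/h)^(1/3) = 37.4 mm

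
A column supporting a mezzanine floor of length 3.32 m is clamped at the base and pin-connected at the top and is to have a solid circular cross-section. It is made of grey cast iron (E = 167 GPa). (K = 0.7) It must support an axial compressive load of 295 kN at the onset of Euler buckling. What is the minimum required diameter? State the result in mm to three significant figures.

d ≈ 66.6 mm

L_e = K·L = 0.7 × 3.32 = 2.324 m
Required I = P_cr·L_e²/(π²E) = 2.950×10^5 × 2.324² / (π² × 1.67×10^11) = 9.667×10^-7 m⁴
I_req = 9.667×10^5 mm⁴
Solid circle: I = πd⁴/64  ⇒  d = (64I/π)^(1/4) = (64×9.667×10^5/π)^(1/4) = 66.6 mm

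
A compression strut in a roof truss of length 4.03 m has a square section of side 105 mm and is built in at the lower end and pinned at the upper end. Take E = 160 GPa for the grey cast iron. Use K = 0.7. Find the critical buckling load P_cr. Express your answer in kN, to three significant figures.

P_cr ≈ 2010 kN

I = a⁴/12 = 105⁴/12 = 1.013×10^7 mm⁴
I = 1.013×10^7 mm⁴ = 1.013×10^-5 m⁴
Effective length L_e = K·L = 0.7 × 4.03 = 2.821 m
P_cr = π²EI / L_e² = π² × 160×10⁹ × 1.013×10^-5 / 2.821² = 2.010×10^6 N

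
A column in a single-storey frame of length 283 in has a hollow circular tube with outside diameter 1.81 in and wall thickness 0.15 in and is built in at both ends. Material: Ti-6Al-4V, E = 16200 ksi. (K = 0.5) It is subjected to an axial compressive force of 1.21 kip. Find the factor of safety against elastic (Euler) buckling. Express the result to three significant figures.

Inner diameter d_i = 1.81 − 2×0.15 = 1.510 in
I = π(d_o⁴ − d_i⁴)/64 = π(1.81⁴ − 1.510⁴)/64 = 0.2716 in⁴
Effective length L_e = K·L = 0.5 × 283 = 141.5 in
P_cr = π²EI / L_e² = π² × 16200×10³ × 0.2716 / 141.5² = 2.169×10^3 lb
Factor of safety n = P_cr / P = 2.1692 / 1.21 = 1.79

n ≈ 1.79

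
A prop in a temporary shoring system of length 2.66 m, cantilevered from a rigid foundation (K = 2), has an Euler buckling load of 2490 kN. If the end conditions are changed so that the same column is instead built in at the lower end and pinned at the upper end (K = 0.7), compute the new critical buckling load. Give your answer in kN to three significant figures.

P_cr ∝ 1/K², so P_cr,new = P_cr,old × (K_old/K_new)² = 2490 × (2/0.7)²
= 2490 × 8.163 = 20300 kN

P_cr ≈ 20300 kN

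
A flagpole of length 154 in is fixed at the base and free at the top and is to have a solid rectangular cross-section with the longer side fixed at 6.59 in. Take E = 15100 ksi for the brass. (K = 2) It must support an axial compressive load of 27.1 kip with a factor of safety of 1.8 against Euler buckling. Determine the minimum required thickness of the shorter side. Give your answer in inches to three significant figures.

Required P_cr = n·P = 1.8 × 27.1 = 48.78 kip
L_e = K·L = 2 × 154 = 308.0 in
Required I = P_cr·L_e²/(π²E) = 4.878×10^4 × 308.0² / (π² × 1.51×10^7) = 31.05 in⁴
Rectangle, weak axis: I_min = h·b³/12 with h = 6.59 in fixed  ⇒  b = (12I/h)^(1/3) = 3.84 in

b ≈ 3.84 in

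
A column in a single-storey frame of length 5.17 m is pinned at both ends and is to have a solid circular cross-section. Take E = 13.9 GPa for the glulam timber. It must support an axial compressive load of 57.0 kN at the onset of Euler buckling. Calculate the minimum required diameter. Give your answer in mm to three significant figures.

L_e = K·L = 1 × 5.17 = 5.170 m
Required I = P_cr·L_e²/(π²E) = 5.700×10^4 × 5.170² / (π² × 1.39×10^10) = 1.111×10^-5 m⁴
I_req = 1.111×10^7 mm⁴
Solid circle: I = πd⁴/64  ⇒  d = (64I/π)^(1/4) = (64×1.111×10^7/π)^(1/4) = 123 mm

d ≈ 123 mm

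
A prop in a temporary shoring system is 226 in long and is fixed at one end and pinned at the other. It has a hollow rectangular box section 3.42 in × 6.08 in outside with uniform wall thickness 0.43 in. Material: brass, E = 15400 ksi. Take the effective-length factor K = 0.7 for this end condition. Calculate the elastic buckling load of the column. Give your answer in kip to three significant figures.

Inner dimensions: h_i = 6.08 − 2×0.43 = 5.220 in, b_i = 3.42 − 2×0.43 = 2.560 in
Weak-axis I_min = (h_o·b_o³ − h_i·b_i³)/12 with b_o = 3.42, b_i = 2.560 in (shorter outer/inner sides).
I_min = (6.08×3.42³ − 5.220×2.560³)/12 = 12.97 in⁴
Effective length L_e = K·L = 0.7 × 226 = 158.2 in
P_cr = π²EI / L_e² = π² × 15400×10³ × 12.97 / 158.2² = 7.876×10^4 lb

P_cr ≈ 78.8 kip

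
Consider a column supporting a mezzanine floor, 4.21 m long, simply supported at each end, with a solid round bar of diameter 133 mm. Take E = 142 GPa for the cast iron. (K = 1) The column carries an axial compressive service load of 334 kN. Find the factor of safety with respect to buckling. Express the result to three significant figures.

I = πd⁴/64 = π×133⁴/64 = 1.536×10^7 mm⁴
I = 1.536×10^7 mm⁴ = 1.536×10^-5 m⁴
Effective length L_e = K·L = 1 × 4.21 = 4.210 m
P_cr = π²EI / L_e² = π² × 142×10⁹ × 1.536×10^-5 / 4.210² = 1.215×10^6 N
Factor of safety n = P_cr / P = 1214.5 / 334 = 3.64

n ≈ 3.64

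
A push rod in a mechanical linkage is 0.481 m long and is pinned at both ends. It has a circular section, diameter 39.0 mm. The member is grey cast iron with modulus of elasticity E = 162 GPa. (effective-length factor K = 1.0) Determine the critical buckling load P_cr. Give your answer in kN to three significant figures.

P_cr ≈ 785 kN

I = πd⁴/64 = π×39.0⁴/64 = 1.136×10^5 mm⁴
I = 1.136×10^5 mm⁴ = 1.136×10^-7 m⁴
Effective length L_e = K·L = 1 × 0.481 = 0.4810 m
P_cr = π²EI / L_e² = π² × 162×10⁹ × 1.136×10^-7 / 0.4810² = 7.848×10^5 N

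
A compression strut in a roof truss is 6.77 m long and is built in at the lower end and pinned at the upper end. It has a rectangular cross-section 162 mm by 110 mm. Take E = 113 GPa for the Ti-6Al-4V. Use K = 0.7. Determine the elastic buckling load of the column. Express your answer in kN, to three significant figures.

P_cr ≈ 892 kN

Buckling occurs about the weak axis: I_min = h·b³/12 with b = 110 mm (the shorter side).
I_min = 162×110³/12 = 1.797×10^7 mm⁴
I = 1.797×10^7 mm⁴ = 1.797×10^-5 m⁴
Effective length L_e = K·L = 0.7 × 6.77 = 4.739 m
P_cr = π²EI / L_e² = π² × 113×10⁹ × 1.797×10^-5 / 4.739² = 8.923×10^5 N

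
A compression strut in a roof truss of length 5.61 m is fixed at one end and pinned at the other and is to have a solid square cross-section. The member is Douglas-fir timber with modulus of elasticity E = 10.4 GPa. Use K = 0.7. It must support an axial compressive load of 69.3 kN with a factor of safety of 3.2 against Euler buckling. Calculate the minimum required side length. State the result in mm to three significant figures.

a ≈ 141 mm

Required P_cr = n·P = 3.2 × 69.3 = 221.8 kN
L_e = K·L = 0.7 × 5.61 = 3.927 m
Required I = P_cr·L_e²/(π²E) = 2.218×10^5 × 3.927² / (π² × 1.04×10^10) = 3.332×10^-5 m⁴
I_req = 3.332×10^7 mm⁴
Solid square: I = a⁴/12  ⇒  a = (12I)^(1/4) = (12×3.332×10^7)^(1/4) = 141 mm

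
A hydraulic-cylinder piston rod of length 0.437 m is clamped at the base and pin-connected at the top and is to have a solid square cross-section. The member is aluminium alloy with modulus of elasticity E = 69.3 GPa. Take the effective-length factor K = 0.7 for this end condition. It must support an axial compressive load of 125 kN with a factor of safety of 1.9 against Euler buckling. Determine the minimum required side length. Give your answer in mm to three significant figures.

a ≈ 25.0 mm

Required P_cr = n·P = 1.9 × 125 = 237.5 kN
L_e = K·L = 0.7 × 0.437 = 0.3059 m
Required I = P_cr·L_e²/(π²E) = 2.375×10^5 × 0.3059² / (π² × 6.93×10^10) = 3.249×10^-8 m⁴
I_req = 3.249×10^4 mm⁴
Solid square: I = a⁴/12  ⇒  a = (12I)^(1/4) = (12×3.249×10^4)^(1/4) = 25.0 mm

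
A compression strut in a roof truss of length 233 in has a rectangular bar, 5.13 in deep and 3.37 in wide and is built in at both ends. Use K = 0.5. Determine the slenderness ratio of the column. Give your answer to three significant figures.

λ ≈ 120

Buckling occurs about the weak axis: I_min = h·b³/12 with b = 3.37 in (the shorter side).
I_min = 5.13×3.37³/12 = 16.36 in⁴
A = 17.29 in²;  r_min = √(I/A) = √(16.36/17.29) = 0.9728 in
L_e = K·L = 0.5 × 233 = 116.5 in
λ = L_e / r_min = 116.50 / 0.9728 = 120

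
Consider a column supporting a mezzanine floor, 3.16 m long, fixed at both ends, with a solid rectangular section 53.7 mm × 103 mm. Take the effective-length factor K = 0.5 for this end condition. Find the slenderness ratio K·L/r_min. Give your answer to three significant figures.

λ ≈ 102

For a rectangle r_min = b/√12 = 53.7/√12 = 15.50 mm
L_e = K·L = 0.5 × 3.16 m = 1.580 m = 1580.0 mm
λ = L_e / r_min = 1580.0 / 15.50 = 102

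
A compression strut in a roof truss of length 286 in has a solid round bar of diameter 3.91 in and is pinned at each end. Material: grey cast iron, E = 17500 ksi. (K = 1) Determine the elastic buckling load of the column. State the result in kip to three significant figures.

I = πd⁴/64 = π×3.91⁴/64 = 11.47 in⁴
Effective length L_e = K·L = 1 × 286 = 286.0 in
P_cr = π²EI / L_e² = π² × 17500×10³ × 11.47 / 286.0² = 2.423×10^4 lb

P_cr ≈ 24.2 kip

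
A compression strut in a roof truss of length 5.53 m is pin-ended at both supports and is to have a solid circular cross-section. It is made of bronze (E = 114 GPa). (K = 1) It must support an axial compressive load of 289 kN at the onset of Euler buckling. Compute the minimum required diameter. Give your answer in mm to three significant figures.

d ≈ 112 mm

L_e = K·L = 1 × 5.53 = 5.530 m
Required I = P_cr·L_e²/(π²E) = 2.890×10^5 × 5.530² / (π² × 1.14×10^11) = 7.855×10^-6 m⁴
I_req = 7.855×10^6 mm⁴
Solid circle: I = πd⁴/64  ⇒  d = (64I/π)^(1/4) = (64×7.855×10^6/π)^(1/4) = 112 mm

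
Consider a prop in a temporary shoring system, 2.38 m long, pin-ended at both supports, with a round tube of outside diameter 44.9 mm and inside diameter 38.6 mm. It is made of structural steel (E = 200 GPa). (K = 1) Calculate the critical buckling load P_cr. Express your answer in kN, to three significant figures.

d_o = 44.9 mm, d_i = 38.6 mm
I = π(d_o⁴ − d_i⁴)/64 = π(44.9⁴ − 38.60⁴)/64 = 9.053×10^4 mm⁴
I = 9.053×10^4 mm⁴ = 9.053×10^-8 m⁴
Effective length L_e = K·L = 1 × 2.38 = 2.380 m
P_cr = π²EI / L_e² = π² × 200×10⁹ × 9.053×10^-8 / 2.380² = 3.155×10^4 N

P_cr ≈ 31.5 kN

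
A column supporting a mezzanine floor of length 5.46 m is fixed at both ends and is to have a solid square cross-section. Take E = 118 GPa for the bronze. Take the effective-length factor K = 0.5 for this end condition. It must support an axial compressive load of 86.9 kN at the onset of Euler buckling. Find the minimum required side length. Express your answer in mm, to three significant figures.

a ≈ 50.8 mm

L_e = K·L = 0.5 × 5.46 = 2.730 m
Required I = P_cr·L_e²/(π²E) = 8.690×10^4 × 2.730² / (π² × 1.18×10^11) = 5.561×10^-7 m⁴
I_req = 5.561×10^5 mm⁴
Solid square: I = a⁴/12  ⇒  a = (12I)^(1/4) = (12×5.561×10^5)^(1/4) = 50.8 mm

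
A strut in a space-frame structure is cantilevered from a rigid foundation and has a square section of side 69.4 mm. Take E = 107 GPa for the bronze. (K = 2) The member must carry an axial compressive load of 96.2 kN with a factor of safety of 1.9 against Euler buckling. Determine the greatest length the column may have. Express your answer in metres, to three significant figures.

I = a⁴/12 = 69.4⁴/12 = 1.933×10^6 mm⁴
I = 1.933×10^-6 m⁴
Required critical load P_cr = n·P = 1.9 × 96.2 = 182.8 kN = 1.828×10^5 N
From P_cr = π²EI/(K·L)²:  L = (1/K)·√(π²EI/P_cr) = (1/2)·√(π²×1.07×10^11×1.933×10^-6/1.828×10^5)
L = 1.67 m

L_max ≈ 1.67 m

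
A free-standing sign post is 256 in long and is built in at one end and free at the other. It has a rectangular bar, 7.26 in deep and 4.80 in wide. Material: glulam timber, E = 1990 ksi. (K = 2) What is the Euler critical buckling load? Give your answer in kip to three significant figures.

P_cr ≈ 5.01 kip

Buckling occurs about the weak axis: I_min = h·b³/12 with b = 4.80 in (the shorter side).
I_min = 7.26×4.80³/12 = 66.91 in⁴
Effective length L_e = K·L = 2 × 256 = 512.0 in
P_cr = π²EI / L_e² = π² × 1990×10³ × 66.91 / 512.0² = 5.013×10^3 lb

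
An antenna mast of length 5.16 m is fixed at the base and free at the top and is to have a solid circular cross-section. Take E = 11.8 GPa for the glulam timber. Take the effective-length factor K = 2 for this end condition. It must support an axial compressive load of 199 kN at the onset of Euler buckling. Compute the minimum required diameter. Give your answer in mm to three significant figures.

L_e = K·L = 2 × 5.16 = 10.32 m
Required I = P_cr·L_e²/(π²E) = 1.990×10^5 × 10.32² / (π² × 1.18×10^10) = 1.820×10^-4 m⁴
I_req = 1.820×10^8 mm⁴
Solid circle: I = πd⁴/64  ⇒  d = (64I/π)^(1/4) = (64×1.820×10^8/π)^(1/4) = 247 mm

d ≈ 247 mm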